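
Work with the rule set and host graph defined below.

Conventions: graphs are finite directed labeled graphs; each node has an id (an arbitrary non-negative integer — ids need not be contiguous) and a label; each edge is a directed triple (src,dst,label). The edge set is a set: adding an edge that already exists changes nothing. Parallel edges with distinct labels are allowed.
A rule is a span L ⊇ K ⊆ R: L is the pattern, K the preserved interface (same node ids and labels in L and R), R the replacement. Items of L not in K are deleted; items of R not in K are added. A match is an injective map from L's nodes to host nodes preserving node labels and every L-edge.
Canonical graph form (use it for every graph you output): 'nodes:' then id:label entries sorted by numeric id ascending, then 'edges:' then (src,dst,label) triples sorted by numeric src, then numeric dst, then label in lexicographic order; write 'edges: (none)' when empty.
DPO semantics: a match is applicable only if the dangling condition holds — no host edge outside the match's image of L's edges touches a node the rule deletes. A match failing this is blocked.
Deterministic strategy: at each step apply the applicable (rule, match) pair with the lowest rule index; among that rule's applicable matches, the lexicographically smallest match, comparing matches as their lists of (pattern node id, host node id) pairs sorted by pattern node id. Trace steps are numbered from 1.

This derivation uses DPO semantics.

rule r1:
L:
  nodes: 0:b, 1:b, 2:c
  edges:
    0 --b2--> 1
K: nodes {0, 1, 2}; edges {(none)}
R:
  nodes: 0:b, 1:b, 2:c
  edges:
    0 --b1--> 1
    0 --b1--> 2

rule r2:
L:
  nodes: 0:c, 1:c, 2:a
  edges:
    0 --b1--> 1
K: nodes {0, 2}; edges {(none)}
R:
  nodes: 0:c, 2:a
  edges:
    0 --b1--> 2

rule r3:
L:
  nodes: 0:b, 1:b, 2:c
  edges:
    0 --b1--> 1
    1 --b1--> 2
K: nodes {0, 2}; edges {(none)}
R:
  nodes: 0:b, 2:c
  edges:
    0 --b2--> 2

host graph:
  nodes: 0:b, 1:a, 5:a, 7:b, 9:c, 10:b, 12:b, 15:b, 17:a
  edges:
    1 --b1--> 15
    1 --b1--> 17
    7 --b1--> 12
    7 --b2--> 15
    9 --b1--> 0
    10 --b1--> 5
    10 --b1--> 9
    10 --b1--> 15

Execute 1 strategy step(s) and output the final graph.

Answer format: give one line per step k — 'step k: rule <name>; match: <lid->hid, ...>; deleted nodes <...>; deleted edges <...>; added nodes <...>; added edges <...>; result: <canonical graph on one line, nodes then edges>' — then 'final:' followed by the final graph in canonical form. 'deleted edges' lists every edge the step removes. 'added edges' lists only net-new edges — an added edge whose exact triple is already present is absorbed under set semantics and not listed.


step 1: rule r1; match: 0->7, 1->15, 2->9; deleted nodes (none); deleted edges (7,15,b2); added nodes (none); added edges (7,9,b1); (7,15,b1); result: nodes: 0:b, 1:a, 5:a, 7:b, 9:c, 10:b, 12:b, 15:b, 17:a edges: (1,15,b1); (1,17,b1); (7,9,b1); (7,12,b1); (7,15,b1); (9,0,b1); (10,5,b1); (10,9,b1); (10,15,b1)
final:
nodes: 0:b, 1:a, 5:a, 7:b, 9:c, 10:b, 12:b, 15:b, 17:a
edges: (1,15,b1); (1,17,b1); (7,9,b1); (7,12,b1); (7,15,b1); (9,0,b1); (10,5,b1); (10,9,b1); (10,15,b1)


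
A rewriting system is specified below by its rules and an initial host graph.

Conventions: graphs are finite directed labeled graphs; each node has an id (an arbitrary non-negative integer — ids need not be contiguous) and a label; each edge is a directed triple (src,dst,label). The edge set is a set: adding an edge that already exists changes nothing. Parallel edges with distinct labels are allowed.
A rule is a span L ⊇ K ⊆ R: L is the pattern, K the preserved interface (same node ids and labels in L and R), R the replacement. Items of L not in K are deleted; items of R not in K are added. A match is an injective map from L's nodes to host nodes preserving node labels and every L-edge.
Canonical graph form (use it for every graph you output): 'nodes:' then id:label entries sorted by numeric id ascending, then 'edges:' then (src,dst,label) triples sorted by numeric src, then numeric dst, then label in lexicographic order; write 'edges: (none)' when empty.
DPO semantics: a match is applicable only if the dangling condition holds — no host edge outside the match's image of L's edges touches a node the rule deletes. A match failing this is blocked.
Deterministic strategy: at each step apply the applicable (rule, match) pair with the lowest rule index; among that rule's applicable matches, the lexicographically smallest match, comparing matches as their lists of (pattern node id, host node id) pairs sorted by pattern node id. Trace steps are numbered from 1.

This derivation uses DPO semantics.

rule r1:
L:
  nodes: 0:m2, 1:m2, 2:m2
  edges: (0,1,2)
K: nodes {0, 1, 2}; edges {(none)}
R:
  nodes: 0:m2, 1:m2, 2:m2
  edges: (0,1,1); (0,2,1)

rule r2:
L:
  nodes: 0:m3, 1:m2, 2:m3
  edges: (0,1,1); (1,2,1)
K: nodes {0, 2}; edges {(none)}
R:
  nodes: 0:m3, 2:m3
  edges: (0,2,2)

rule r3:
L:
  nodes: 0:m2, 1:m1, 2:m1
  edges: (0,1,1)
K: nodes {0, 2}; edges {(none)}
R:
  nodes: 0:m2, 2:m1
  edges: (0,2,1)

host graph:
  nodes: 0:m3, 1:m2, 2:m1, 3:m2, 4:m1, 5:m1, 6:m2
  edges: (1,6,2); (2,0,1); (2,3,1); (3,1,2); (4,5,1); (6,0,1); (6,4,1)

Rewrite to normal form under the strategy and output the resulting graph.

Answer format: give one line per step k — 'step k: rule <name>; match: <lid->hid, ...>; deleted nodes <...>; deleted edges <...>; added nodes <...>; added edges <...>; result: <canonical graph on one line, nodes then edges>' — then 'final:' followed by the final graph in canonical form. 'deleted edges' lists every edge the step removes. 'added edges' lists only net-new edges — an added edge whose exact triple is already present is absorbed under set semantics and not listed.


step 1: rule r1; match: 0->1, 1->6, 2->3; deleted nodes (none); deleted edges (1,6,2); added nodes (none); added edges (1,3,1); (1,6,1); result: nodes: 0:m3, 1:m2, 2:m1, 3:m2, 4:m1, 5:m1, 6:m2 edges: (1,3,1); (1,6,1); (2,0,1); (2,3,1); (3,1,2); (4,5,1); (6,0,1); (6,4,1)
step 2: rule r1; match: 0->3, 1->1, 2->6; deleted nodes (none); deleted edges (3,1,2); added nodes (none); added edges (3,1,1); (3,6,1); result: nodes: 0:m3, 1:m2, 2:m1, 3:m2, 4:m1, 5:m1, 6:m2 edges: (1,3,1); (1,6,1); (2,0,1); (2,3,1); (3,1,1); (3,6,1); (4,5,1); (6,0,1); (6,4,1)
final:
nodes: 0:m3, 1:m2, 2:m1, 3:m2, 4:m1, 5:m1, 6:m2
edges: (1,3,1); (1,6,1); (2,0,1); (2,3,1); (3,1,1); (3,6,1); (4,5,1); (6,0,1); (6,4,1)


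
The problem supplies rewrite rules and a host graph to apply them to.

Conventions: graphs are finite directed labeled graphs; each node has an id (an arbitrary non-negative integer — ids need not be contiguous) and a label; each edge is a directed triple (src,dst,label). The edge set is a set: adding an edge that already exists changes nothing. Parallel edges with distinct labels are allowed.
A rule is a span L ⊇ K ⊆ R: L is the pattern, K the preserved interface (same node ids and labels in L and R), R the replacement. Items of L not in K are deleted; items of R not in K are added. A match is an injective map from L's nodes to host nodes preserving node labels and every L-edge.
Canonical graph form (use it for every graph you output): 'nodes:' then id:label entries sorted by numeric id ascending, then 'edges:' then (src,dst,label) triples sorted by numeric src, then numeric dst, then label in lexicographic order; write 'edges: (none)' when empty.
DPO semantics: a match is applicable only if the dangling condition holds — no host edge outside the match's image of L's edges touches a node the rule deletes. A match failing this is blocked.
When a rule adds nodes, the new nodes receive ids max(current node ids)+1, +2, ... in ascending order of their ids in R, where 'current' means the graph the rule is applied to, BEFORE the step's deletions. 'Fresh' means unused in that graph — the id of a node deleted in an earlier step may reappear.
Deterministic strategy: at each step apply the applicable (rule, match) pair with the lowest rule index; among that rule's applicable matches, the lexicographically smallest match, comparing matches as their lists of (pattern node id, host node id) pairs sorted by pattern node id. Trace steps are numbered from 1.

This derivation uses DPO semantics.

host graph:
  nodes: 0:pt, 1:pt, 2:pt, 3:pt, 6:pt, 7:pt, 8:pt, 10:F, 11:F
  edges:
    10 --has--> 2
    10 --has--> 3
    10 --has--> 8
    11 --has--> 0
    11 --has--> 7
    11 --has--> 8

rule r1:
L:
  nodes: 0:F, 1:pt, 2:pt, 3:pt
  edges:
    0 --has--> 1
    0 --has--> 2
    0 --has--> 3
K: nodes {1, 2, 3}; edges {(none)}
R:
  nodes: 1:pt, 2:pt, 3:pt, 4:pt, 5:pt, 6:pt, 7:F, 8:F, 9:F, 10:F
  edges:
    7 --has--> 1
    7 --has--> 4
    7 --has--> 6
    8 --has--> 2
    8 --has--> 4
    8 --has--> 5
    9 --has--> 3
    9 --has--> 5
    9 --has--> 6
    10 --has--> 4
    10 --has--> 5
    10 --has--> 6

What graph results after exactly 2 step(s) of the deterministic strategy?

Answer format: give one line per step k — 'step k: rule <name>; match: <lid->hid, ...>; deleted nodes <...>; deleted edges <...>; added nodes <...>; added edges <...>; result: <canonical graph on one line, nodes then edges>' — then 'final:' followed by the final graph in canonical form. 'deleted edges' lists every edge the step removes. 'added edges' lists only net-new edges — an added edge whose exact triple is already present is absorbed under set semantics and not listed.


step 1: rule r1; match: 0->10, 1->2, 2->3, 3->8; deleted nodes 10; deleted edges (10,2,has); (10,3,has); (10,8,has); added nodes 12, 13, 14, 15, 16, 17, 18; added edges (15,2,has); (15,12,has); (15,14,has); (16,3,has); (16,12,has); (16,13,has); (17,8,has); (17,13,has); (17,14,has); (18,12,has); (18,13,has); (18,14,has); result: nodes: 0:pt, 1:pt, 2:pt, 3:pt, 6:pt, 7:pt, 8:pt, 11:F, 12:pt, 13:pt, 14:pt, 15:F, 16:F, 17:F, 18:F edges: (11,0,has); (11,7,has); (11,8,has); (15,2,has); (15,12,has); (15,14,has); (16,3,has); (16,12,has); (16,13,has); (17,8,has); (17,13,has); (17,14,has); (18,12,has); (18,13,has); (18,14,has)
step 2: rule r1; match: 0->11, 1->0, 2->7, 3->8; deleted nodes 11; deleted edges (11,0,has); (11,7,has); (11,8,has); added nodes 19, 20, 21, 22, 23, 24, 25; added edges (22,0,has); (22,19,has); (22,21,has); (23,7,has); (23,19,has); (23,20,has); (24,8,has); (24,20,has); (24,21,has); (25,19,has); (25,20,has); (25,21,has); result: nodes: 0:pt, 1:pt, 2:pt, 3:pt, 6:pt, 7:pt, 8:pt, 12:pt, 13:pt, 14:pt, 15:F, 16:F, 17:F, 18:F, 19:pt, 20:pt, 21:pt, 22:F, 23:F, 24:F, 25:F edges: (15,2,has); (15,12,has); (15,14,has); (16,3,has); (16,12,has); (16,13,has); (17,8,has); (17,13,has); (17,14,has); (18,12,has); (18,13,has); (18,14,has); (22,0,has); (22,19,has); (22,21,has); (23,7,has); (23,19,has); (23,20,has); (24,8,has); (24,20,has); (24,21,has); (25,19,has); (25,20,has); (25,21,has)
final:
nodes: 0:pt, 1:pt, 2:pt, 3:pt, 6:pt, 7:pt, 8:pt, 12:pt, 13:pt, 14:pt, 15:F, 16:F, 17:F, 18:F, 19:pt, 20:pt, 21:pt, 22:F, 23:F, 24:F, 25:F
edges: (15,2,has); (15,12,has); (15,14,has); (16,3,has); (16,12,has); (16,13,has); (17,8,has); (17,13,has); (17,14,has); (18,12,has); (18,13,has); (18,14,has); (22,0,has); (22,19,has); (22,21,has); (23,7,has); (23,19,has); (23,20,has); (24,8,has); (24,20,has); (24,21,has); (25,19,has); (25,20,has); (25,21,has)


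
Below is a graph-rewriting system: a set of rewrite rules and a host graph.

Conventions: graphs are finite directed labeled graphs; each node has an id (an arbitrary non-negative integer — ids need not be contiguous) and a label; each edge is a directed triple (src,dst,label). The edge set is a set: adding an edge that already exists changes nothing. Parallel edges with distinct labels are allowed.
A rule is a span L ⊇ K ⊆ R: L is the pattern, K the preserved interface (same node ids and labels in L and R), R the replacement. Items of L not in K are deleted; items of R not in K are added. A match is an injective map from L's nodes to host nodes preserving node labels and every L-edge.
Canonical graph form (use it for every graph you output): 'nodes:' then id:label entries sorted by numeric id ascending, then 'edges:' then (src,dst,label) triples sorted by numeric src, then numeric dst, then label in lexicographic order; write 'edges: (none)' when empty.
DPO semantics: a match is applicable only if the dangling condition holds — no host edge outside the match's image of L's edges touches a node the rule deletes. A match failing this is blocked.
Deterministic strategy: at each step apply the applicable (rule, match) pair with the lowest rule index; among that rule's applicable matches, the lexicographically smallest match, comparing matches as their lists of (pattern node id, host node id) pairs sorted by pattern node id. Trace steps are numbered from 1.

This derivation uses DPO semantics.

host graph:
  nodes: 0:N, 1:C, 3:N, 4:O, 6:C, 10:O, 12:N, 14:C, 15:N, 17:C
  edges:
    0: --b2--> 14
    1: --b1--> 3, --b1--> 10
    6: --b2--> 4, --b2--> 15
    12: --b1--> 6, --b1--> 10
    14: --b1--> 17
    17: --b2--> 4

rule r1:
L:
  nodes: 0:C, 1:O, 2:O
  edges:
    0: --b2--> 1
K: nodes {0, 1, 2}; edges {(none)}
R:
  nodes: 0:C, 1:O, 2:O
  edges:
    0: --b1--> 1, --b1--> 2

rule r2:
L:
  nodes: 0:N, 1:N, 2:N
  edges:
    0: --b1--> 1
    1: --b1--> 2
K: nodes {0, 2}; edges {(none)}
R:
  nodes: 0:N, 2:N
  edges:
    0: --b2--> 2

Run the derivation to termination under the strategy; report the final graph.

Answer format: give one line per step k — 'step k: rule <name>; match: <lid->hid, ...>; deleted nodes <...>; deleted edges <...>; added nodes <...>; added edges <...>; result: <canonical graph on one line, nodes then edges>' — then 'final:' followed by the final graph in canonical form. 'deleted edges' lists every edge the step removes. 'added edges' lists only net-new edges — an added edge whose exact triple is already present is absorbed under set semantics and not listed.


step 1: rule r1; match: 0->6, 1->4, 2->10; deleted nodes (none); deleted edges (6,4,b2); added nodes (none); added edges (6,4,b1); (6,10,b1); result: nodes: 0:N, 1:C, 3:N, 4:O, 6:C, 10:O, 12:N, 14:C, 15:N, 17:C edges: (0,14,b2); (1,3,b1); (1,10,b1); (6,4,b1); (6,10,b1); (6,15,b2); (12,6,b1); (12,10,b1); (14,17,b1); (17,4,b2)
step 2: rule r1; match: 0->17, 1->4, 2->10; deleted nodes (none); deleted edges (17,4,b2); added nodes (none); added edges (17,4,b1); (17,10,b1); result: nodes: 0:N, 1:C, 3:N, 4:O, 6:C, 10:O, 12:N, 14:C, 15:N, 17:C edges: (0,14,b2); (1,3,b1); (1,10,b1); (6,4,b1); (6,10,b1); (6,15,b2); (12,6,b1); (12,10,b1); (14,17,b1); (17,4,b1); (17,10,b1)
final:
nodes: 0:N, 1:C, 3:N, 4:O, 6:C, 10:O, 12:N, 14:C, 15:N, 17:C
edges: (0,14,b2); (1,3,b1); (1,10,b1); (6,4,b1); (6,10,b1); (6,15,b2); (12,6,b1); (12,10,b1); (14,17,b1); (17,4,b1); (17,10,b1)


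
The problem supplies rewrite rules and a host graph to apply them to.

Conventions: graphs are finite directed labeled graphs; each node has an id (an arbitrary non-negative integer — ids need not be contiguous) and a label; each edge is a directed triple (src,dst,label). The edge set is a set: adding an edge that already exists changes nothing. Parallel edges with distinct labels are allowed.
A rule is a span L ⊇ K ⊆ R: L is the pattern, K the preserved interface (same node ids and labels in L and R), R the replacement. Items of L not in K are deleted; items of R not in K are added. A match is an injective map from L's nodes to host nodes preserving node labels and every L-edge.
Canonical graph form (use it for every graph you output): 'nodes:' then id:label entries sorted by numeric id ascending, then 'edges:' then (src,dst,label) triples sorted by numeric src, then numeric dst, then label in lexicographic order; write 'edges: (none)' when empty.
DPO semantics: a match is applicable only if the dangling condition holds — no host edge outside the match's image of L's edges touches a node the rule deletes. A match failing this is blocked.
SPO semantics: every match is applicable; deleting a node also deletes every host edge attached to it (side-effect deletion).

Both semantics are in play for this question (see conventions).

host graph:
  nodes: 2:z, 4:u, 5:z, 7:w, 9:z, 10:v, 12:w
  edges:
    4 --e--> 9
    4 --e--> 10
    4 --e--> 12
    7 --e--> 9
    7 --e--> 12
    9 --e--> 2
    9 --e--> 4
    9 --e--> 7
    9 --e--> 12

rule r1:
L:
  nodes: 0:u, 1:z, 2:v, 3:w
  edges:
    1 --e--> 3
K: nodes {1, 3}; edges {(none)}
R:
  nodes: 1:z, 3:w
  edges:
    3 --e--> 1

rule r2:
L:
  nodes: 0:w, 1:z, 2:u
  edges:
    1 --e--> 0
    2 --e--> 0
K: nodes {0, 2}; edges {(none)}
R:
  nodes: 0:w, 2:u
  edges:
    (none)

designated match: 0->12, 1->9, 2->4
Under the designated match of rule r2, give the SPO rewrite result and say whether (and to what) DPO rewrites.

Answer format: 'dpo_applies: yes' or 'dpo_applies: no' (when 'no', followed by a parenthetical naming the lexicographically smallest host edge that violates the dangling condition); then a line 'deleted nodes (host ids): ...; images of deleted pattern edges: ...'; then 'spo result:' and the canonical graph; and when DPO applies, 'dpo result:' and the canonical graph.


dpo_applies: no
(the rule deletes node 9, which keeps host edge (4,9,e) outside the match image — the dangling condition fails, DPO blocks; SPO proceeds and side-deletes such edges)
deleted nodes (host ids): 9; images of deleted pattern edges: (4,12,e); (9,12,e)
spo result:
nodes: 2:z, 4:u, 5:z, 7:w, 10:v, 12:w
edges: (4,10,e); (7,12,e)


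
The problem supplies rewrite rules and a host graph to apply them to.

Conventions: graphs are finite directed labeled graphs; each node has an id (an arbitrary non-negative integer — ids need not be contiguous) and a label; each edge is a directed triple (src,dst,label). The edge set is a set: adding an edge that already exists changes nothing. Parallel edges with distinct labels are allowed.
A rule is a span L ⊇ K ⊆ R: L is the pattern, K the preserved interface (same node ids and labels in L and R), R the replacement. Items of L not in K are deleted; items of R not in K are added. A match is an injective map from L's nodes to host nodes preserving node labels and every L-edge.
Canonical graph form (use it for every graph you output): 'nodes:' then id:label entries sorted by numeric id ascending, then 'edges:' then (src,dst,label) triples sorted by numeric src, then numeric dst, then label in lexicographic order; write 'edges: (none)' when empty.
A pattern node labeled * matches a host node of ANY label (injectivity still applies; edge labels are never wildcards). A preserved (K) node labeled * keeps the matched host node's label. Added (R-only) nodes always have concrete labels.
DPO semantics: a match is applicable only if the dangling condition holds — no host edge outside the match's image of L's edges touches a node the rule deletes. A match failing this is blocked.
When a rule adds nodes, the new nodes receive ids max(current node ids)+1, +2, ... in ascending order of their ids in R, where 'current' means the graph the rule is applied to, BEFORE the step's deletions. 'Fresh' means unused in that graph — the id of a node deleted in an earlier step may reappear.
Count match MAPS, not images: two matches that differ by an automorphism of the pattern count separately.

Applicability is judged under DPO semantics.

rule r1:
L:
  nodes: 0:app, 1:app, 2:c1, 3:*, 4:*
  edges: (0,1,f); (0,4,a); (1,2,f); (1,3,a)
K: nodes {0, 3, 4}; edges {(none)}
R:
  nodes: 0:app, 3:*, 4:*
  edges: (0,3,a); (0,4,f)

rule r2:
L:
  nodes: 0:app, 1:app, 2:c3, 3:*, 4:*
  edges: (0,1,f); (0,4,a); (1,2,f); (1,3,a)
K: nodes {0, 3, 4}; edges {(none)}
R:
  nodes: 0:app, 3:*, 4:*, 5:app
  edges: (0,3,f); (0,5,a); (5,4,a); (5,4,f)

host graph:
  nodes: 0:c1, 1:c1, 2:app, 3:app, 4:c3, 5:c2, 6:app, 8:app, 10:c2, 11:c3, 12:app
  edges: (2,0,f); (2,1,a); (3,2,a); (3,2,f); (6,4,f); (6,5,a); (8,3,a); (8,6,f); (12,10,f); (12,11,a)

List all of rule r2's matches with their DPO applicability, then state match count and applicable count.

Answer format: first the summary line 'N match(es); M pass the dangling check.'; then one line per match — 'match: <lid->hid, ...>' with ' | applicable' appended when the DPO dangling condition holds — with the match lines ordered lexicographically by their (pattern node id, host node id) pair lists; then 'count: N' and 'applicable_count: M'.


1 match(es); 1 pass the dangling check.
match: 0->8, 1->6, 2->4, 3->5, 4->3 | applicable
count: 1
applicable_count: 1


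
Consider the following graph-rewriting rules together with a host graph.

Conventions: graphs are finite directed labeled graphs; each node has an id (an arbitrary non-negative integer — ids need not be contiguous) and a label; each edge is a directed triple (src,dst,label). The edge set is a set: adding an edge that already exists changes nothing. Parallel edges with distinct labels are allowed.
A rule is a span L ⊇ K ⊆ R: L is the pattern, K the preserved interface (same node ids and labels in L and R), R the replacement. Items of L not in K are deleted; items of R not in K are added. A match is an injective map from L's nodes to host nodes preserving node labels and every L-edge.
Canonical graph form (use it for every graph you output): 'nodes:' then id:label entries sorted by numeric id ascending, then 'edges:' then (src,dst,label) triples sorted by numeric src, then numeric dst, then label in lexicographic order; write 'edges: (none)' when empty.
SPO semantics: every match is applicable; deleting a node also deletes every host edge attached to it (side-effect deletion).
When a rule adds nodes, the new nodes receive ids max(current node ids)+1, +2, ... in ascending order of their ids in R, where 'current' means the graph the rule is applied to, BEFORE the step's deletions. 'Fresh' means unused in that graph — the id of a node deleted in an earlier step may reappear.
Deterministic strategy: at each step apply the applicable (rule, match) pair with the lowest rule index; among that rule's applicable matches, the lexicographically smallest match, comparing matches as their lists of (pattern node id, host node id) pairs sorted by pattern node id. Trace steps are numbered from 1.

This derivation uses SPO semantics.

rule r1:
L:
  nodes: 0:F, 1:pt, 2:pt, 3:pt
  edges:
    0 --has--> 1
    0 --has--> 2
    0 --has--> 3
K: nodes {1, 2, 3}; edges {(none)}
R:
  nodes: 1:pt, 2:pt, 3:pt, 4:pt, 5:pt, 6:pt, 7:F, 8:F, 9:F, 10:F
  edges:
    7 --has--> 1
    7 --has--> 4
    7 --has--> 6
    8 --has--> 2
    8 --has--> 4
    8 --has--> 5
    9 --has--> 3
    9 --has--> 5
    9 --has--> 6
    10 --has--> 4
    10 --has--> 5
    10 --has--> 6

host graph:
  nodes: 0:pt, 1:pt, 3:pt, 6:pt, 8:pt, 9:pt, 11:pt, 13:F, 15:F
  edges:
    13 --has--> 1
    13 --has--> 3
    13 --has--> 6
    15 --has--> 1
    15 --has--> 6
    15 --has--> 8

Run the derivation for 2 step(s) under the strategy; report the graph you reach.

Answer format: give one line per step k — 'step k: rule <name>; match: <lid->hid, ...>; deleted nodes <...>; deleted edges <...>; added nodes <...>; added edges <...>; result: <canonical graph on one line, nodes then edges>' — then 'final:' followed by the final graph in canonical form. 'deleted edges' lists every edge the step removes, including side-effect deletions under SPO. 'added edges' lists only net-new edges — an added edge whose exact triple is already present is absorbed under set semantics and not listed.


step 1: rule r1; match: 0->13, 1->1, 2->3, 3->6; deleted nodes 13; deleted edges (13,1,has); (13,3,has); (13,6,has); added nodes 16, 17, 18, 19, 20, 21, 22; added edges (19,1,has); (19,16,has); (19,18,has); (20,3,has); (20,16,has); (20,17,has); (21,6,has); (21,17,has); (21,18,has); (22,16,has); (22,17,has); (22,18,has); result: nodes: 0:pt, 1:pt, 3:pt, 6:pt, 8:pt, 9:pt, 11:pt, 15:F, 16:pt, 17:pt, 18:pt, 19:F, 20:F, 21:F, 22:F edges: (15,1,has); (15,6,has); (15,8,has); (19,1,has); (19,16,has); (19,18,has); (20,3,has); (20,16,has); (20,17,has); (21,6,has); (21,17,has); (21,18,has); (22,16,has); (22,17,has); (22,18,has)
step 2: rule r1; match: 0->15, 1->1, 2->6, 3->8; deleted nodes 15; deleted edges (15,1,has); (15,6,has); (15,8,has); added nodes 23, 24, 25, 26, 27, 28, 29; added edges (26,1,has); (26,23,has); (26,25,has); (27,6,has); (27,23,has); (27,24,has); (28,8,has); (28,24,has); (28,25,has); (29,23,has); (29,24,has); (29,25,has); result: nodes: 0:pt, 1:pt, 3:pt, 6:pt, 8:pt, 9:pt, 11:pt, 16:pt, 17:pt, 18:pt, 19:F, 20:F, 21:F, 22:F, 23:pt, 24:pt, 25:pt, 26:F, 27:F, 28:F, 29:F edges: (19,1,has); (19,16,has); (19,18,has); (20,3,has); (20,16,has); (20,17,has); (21,6,has); (21,17,has); (21,18,has); (22,16,has); (22,17,has); (22,18,has); (26,1,has); (26,23,has); (26,25,has); (27,6,has); (27,23,has); (27,24,has); (28,8,has); (28,24,has); (28,25,has); (29,23,has); (29,24,has); (29,25,has)
final:
nodes: 0:pt, 1:pt, 3:pt, 6:pt, 8:pt, 9:pt, 11:pt, 16:pt, 17:pt, 18:pt, 19:F, 20:F, 21:F, 22:F, 23:pt, 24:pt, 25:pt, 26:F, 27:F, 28:F, 29:F
edges: (19,1,has); (19,16,has); (19,18,has); (20,3,has); (20,16,has); (20,17,has); (21,6,has); (21,17,has); (21,18,has); (22,16,has); (22,17,has); (22,18,has); (26,1,has); (26,23,has); (26,25,has); (27,6,has); (27,23,has); (27,24,has); (28,8,has); (28,24,has); (28,25,has); (29,23,has); (29,24,has); (29,25,has)


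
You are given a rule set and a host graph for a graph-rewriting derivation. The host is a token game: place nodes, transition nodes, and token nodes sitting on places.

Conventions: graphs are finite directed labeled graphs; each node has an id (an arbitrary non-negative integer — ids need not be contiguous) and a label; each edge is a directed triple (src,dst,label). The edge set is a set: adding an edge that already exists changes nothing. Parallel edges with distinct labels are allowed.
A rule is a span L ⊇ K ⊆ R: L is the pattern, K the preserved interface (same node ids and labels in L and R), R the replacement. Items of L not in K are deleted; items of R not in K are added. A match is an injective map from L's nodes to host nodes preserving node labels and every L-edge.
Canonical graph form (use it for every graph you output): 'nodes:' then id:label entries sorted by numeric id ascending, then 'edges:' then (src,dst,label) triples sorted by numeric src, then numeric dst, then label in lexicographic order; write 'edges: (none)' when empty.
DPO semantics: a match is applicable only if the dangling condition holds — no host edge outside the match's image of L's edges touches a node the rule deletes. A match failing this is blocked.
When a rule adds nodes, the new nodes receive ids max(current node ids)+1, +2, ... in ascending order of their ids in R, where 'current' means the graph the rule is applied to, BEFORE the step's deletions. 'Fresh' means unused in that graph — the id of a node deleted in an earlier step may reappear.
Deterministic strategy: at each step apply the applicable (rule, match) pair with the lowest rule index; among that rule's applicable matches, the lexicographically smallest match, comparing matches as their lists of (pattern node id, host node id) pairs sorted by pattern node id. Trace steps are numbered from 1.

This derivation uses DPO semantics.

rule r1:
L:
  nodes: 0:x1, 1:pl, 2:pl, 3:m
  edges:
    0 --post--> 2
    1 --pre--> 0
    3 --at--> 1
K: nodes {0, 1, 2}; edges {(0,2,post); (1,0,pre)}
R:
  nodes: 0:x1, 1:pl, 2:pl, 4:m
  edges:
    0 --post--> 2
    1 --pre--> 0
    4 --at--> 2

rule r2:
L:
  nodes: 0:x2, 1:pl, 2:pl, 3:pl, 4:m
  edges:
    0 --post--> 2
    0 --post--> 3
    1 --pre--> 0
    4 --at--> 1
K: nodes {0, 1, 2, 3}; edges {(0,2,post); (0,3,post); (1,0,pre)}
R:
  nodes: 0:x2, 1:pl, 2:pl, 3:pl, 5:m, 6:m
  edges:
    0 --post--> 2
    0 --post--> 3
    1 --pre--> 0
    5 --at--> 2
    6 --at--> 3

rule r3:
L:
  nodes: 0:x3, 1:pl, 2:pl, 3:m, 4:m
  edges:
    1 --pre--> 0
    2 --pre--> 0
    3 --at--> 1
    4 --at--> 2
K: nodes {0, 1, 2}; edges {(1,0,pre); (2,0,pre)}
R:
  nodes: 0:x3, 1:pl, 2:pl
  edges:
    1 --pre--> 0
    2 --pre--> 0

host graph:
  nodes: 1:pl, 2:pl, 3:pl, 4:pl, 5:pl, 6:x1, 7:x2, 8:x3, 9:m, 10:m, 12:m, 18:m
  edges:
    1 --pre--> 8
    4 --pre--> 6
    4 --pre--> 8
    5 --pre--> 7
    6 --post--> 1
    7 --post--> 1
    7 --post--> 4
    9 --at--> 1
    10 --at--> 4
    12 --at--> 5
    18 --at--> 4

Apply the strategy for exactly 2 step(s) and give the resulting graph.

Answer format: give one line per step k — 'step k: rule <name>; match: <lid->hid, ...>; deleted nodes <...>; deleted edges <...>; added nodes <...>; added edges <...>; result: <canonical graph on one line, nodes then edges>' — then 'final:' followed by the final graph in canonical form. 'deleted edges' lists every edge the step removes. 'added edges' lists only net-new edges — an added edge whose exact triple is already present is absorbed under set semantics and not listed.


step 1: rule r1; match: 0->6, 1->4, 2->1, 3->10; deleted nodes 10; deleted edges (10,4,at); added nodes 19; added edges (19,1,at); result: nodes: 1:pl, 2:pl, 3:pl, 4:pl, 5:pl, 6:x1, 7:x2, 8:x3, 9:m, 12:m, 18:m, 19:m edges: (1,8,pre); (4,6,pre); (4,8,pre); (5,7,pre); (6,1,post); (7,1,post); (7,4,post); (9,1,at); (12,5,at); (18,4,at); (19,1,at)
step 2: rule r1; match: 0->6, 1->4, 2->1, 3->18; deleted nodes 18; deleted edges (18,4,at); added nodes 20; added edges (20,1,at); result: nodes: 1:pl, 2:pl, 3:pl, 4:pl, 5:pl, 6:x1, 7:x2, 8:x3, 9:m, 12:m, 19:m, 20:m edges: (1,8,pre); (4,6,pre); (4,8,pre); (5,7,pre); (6,1,post); (7,1,post); (7,4,post); (9,1,at); (12,5,at); (19,1,at); (20,1,at)
final:
nodes: 1:pl, 2:pl, 3:pl, 4:pl, 5:pl, 6:x1, 7:x2, 8:x3, 9:m, 12:m, 19:m, 20:m
edges: (1,8,pre); (4,6,pre); (4,8,pre); (5,7,pre); (6,1,post); (7,1,post); (7,4,post); (9,1,at); (12,5,at); (19,1,at); (20,1,at)


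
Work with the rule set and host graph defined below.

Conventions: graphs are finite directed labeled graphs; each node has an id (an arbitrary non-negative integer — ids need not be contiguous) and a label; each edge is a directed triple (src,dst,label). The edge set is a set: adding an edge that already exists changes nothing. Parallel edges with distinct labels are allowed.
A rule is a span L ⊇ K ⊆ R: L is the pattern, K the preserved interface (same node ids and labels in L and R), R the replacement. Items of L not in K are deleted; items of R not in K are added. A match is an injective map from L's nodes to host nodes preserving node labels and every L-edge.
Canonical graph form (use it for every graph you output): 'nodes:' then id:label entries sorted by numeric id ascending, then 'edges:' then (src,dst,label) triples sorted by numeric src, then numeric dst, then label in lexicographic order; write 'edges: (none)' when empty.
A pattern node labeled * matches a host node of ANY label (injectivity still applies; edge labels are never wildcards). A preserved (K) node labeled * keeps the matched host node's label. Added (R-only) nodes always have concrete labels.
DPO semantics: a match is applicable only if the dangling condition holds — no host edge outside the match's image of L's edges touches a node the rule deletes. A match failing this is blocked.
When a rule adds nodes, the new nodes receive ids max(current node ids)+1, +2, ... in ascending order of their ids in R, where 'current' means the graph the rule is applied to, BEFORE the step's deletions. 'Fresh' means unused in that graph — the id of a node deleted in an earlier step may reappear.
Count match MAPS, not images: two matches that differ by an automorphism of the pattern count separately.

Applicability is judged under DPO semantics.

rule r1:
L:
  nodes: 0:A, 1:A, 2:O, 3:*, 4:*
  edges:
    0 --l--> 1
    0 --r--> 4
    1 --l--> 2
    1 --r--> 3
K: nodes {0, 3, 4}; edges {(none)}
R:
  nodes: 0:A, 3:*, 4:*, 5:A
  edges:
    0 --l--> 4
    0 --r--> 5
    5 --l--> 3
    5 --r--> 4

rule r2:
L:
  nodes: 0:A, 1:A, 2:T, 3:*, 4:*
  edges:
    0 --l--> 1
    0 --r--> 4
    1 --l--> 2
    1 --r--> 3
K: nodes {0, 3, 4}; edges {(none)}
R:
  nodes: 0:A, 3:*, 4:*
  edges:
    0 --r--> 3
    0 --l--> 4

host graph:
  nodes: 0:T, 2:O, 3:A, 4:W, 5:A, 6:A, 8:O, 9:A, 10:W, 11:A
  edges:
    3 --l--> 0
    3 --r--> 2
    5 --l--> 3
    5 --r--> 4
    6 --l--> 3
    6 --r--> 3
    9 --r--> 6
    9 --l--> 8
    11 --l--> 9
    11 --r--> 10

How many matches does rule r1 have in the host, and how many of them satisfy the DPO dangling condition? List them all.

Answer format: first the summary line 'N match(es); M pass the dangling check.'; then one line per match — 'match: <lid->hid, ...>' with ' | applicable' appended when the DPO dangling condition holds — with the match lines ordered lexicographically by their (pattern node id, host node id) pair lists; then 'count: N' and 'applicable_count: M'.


1 match(es); 1 pass the dangling check.
match: 0->11, 1->9, 2->8, 3->6, 4->10 | applicable
count: 1
applicable_count: 1


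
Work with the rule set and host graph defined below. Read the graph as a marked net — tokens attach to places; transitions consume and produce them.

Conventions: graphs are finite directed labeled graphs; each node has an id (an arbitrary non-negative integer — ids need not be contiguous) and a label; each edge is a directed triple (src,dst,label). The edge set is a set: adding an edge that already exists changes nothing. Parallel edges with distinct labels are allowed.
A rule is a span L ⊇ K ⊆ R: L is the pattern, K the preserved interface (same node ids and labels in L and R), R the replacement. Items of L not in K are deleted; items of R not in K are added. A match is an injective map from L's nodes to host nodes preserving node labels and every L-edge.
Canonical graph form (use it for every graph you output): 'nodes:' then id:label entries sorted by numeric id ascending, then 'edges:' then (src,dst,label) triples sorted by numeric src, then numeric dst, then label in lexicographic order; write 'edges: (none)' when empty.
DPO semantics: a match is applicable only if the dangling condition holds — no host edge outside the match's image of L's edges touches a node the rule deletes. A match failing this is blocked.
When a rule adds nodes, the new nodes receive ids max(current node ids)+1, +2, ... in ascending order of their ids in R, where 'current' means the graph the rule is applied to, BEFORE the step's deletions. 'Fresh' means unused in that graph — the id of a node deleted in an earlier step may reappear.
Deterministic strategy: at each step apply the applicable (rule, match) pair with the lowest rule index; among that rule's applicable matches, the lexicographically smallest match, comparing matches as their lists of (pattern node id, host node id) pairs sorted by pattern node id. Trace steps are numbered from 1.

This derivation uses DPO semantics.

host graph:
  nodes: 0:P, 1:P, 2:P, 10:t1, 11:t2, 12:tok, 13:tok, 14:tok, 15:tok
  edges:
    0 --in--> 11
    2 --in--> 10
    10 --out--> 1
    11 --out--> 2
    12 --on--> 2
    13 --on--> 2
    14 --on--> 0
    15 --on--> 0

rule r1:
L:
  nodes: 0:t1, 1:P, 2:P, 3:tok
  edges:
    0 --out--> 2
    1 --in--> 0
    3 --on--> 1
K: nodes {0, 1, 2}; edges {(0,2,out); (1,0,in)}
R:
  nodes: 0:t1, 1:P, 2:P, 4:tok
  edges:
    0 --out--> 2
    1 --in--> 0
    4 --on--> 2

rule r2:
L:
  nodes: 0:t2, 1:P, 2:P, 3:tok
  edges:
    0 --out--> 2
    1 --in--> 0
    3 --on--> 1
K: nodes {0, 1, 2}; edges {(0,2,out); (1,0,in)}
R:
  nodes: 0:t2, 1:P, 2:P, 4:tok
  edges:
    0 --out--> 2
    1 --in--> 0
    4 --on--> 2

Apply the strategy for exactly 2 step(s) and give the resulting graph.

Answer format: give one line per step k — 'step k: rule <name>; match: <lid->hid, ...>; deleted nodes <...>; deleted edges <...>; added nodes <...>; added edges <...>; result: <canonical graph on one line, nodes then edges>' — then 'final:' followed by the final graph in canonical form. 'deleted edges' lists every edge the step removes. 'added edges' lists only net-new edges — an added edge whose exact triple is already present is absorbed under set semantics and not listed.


step 1: rule r1; match: 0->10, 1->2, 2->1, 3->12; deleted nodes 12; deleted edges (12,2,on); added nodes 16; added edges (16,1,on); result: nodes: 0:P, 1:P, 2:P, 10:t1, 11:t2, 13:tok, 14:tok, 15:tok, 16:tok edges: (0,11,in); (2,10,in); (10,1,out); (11,2,out); (13,2,on); (14,0,on); (15,0,on); (16,1,on)
step 2: rule r1; match: 0->10, 1->2, 2->1, 3->13; deleted nodes 13; deleted edges (13,2,on); added nodes 17; added edges (17,1,on); result: nodes: 0:P, 1:P, 2:P, 10:t1, 11:t2, 14:tok, 15:tok, 16:tok, 17:tok edges: (0,11,in); (2,10,in); (10,1,out); (11,2,out); (14,0,on); (15,0,on); (16,1,on); (17,1,on)
final:
nodes: 0:P, 1:P, 2:P, 10:t1, 11:t2, 14:tok, 15:tok, 16:tok, 17:tok
edges: (0,11,in); (2,10,in); (10,1,out); (11,2,out); (14,0,on); (15,0,on); (16,1,on); (17,1,on)


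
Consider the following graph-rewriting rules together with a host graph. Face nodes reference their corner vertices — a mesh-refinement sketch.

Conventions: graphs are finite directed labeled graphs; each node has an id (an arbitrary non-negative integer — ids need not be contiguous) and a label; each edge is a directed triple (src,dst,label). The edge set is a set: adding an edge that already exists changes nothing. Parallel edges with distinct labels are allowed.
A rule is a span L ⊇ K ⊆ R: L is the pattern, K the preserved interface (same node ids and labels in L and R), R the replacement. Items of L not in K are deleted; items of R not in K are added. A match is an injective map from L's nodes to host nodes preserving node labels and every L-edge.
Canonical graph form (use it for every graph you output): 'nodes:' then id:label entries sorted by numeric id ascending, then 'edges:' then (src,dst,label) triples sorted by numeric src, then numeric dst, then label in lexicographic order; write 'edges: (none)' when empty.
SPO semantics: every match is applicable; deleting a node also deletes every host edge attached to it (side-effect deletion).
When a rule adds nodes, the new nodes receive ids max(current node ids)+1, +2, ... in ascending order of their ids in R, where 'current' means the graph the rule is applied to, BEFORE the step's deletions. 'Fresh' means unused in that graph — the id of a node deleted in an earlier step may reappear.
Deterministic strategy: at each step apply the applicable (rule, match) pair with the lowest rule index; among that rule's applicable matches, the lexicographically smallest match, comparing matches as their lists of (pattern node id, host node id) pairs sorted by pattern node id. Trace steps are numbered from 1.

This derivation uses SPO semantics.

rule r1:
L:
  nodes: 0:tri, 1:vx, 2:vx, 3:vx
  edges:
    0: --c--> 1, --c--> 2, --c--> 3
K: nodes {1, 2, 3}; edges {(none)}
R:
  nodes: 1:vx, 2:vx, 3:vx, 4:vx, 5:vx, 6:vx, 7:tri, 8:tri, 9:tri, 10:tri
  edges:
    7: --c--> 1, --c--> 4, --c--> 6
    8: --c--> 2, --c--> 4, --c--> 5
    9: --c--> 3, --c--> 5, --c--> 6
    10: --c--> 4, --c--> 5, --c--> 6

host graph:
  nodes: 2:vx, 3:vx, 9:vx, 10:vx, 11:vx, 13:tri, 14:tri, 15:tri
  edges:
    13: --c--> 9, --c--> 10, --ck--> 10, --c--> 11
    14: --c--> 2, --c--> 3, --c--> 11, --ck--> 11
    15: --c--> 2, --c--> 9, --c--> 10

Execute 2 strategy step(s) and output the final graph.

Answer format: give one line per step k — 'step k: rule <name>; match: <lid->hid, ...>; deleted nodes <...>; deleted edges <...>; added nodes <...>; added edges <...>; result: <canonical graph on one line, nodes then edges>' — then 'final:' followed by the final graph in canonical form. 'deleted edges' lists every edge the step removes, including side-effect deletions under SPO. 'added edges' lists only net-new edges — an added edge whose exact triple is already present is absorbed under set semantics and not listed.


step 1: rule r1; match: 0->13, 1->9, 2->10, 3->11; deleted nodes 13; deleted edges (13,9,c); (13,10,c); (13,10,ck); (13,11,c); added nodes 16, 17, 18, 19, 20, 21, 22; added edges (19,9,c); (19,16,c); (19,18,c); (20,10,c); (20,16,c); (20,17,c); (21,11,c); (21,17,c); (21,18,c); (22,16,c); (22,17,c); (22,18,c); result: nodes: 2:vx, 3:vx, 9:vx, 10:vx, 11:vx, 14:tri, 15:tri, 16:vx, 17:vx, 18:vx, 19:tri, 20:tri, 21:tri, 22:tri edges: (14,2,c); (14,3,c); (14,11,c); (14,11,ck); (15,2,c); (15,9,c); (15,10,c); (19,9,c); (19,16,c); (19,18,c); (20,10,c); (20,16,c); (20,17,c); (21,11,c); (21,17,c); (21,18,c); (22,16,c); (22,17,c); (22,18,c)
step 2: rule r1; match: 0->14, 1->2, 2->3, 3->11; deleted nodes 14; deleted edges (14,2,c); (14,3,c); (14,11,c); (14,11,ck); added nodes 23, 24, 25, 26, 27, 28, 29; added edges (26,2,c); (26,23,c); (26,25,c); (27,3,c); (27,23,c); (27,24,c); (28,11,c); (28,24,c); (28,25,c); (29,23,c); (29,24,c); (29,25,c); result: nodes: 2:vx, 3:vx, 9:vx, 10:vx, 11:vx, 15:tri, 16:vx, 17:vx, 18:vx, 19:tri, 20:tri, 21:tri, 22:tri, 23:vx, 24:vx, 25:vx, 26:tri, 27:tri, 28:tri, 29:tri edges: (15,2,c); (15,9,c); (15,10,c); (19,9,c); (19,16,c); (19,18,c); (20,10,c); (20,16,c); (20,17,c); (21,11,c); (21,17,c); (21,18,c); (22,16,c); (22,17,c); (22,18,c); (26,2,c); (26,23,c); (26,25,c); (27,3,c); (27,23,c); (27,24,c); (28,11,c); (28,24,c); (28,25,c); (29,23,c); (29,24,c); (29,25,c)
final:
nodes: 2:vx, 3:vx, 9:vx, 10:vx, 11:vx, 15:tri, 16:vx, 17:vx, 18:vx, 19:tri, 20:tri, 21:tri, 22:tri, 23:vx, 24:vx, 25:vx, 26:tri, 27:tri, 28:tri, 29:tri
edges: (15,2,c); (15,9,c); (15,10,c); (19,9,c); (19,16,c); (19,18,c); (20,10,c); (20,16,c); (20,17,c); (21,11,c); (21,17,c); (21,18,c); (22,16,c); (22,17,c); (22,18,c); (26,2,c); (26,23,c); (26,25,c); (27,3,c); (27,23,c); (27,24,c); (28,11,c); (28,24,c); (28,25,c); (29,23,c); (29,24,c); (29,25,c)
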